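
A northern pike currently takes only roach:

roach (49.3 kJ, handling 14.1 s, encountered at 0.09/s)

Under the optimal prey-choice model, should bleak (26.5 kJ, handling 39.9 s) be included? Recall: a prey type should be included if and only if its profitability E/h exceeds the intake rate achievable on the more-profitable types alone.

No

Intake rate on the current diet: R = (0.09×49.3) / (1 + 0.09×14.1) = 4.437/2.269 = 1.955 kJ/s.
Profitability of bleak: 26.5/39.9 = 0.6642 kJ/s.
Since 0.6642 < R, time spent handling bleak is better spent searching.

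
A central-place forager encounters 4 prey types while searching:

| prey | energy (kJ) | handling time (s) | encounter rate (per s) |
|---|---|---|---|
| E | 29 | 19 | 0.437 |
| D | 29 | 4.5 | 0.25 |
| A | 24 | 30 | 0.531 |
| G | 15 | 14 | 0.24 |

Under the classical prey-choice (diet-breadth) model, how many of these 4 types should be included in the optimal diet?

Rank by E/h (kJ/s): D 6.44, E 1.53, G 1.07, A 0.8. Include each in turn until the next type's E/h falls below the running intake rate.
Rate on top 1: 3.412. E: 1.53 < 3.412 → exclude; stop.
Optimal diet: D — 1 of 4 types.

1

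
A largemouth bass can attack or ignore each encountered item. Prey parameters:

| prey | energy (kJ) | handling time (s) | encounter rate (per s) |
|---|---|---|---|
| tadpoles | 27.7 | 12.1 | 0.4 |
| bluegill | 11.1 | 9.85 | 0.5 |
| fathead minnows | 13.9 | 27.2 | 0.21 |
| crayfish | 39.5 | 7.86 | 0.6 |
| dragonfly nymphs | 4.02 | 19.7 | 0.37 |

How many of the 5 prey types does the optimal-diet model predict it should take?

E/h in descending order: crayfish 5.03, tadpoles 2.29, bluegill 1.13, fathead minnows 0.511, dragonfly nymphs 0.204 kJ/s. The optimal diet is the largest prefix of this list for which every included type satisfies E_i/h_i > R on the types above it.
Rate on top 1: 4.146. tadpoles: 2.29 < 4.146 → exclude; stop.
Optimal diet: crayfish — 1 of 5 types.

1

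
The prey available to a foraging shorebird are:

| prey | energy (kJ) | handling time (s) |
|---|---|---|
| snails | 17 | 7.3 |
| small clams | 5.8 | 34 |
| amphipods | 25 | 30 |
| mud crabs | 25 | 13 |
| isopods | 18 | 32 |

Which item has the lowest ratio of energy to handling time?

Profitability E/h (kJ/s): snails = 17/7.3 = 2.33, small clams = 5.8/34 = 0.171, amphipods = 25/30 = 0.833, mud crabs = 25/13 = 1.92, isopods = 18/32 = 0.562.
Ranked: snails > mud crabs > amphipods > isopods > small clams.

small clams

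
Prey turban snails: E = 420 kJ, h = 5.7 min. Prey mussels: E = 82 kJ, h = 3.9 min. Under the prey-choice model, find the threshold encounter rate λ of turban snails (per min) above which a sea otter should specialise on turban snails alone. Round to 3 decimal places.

The zero-one rule: include mussels iff E₂/h₂ > λE₁/(1+λh₁). Equality gives the switch point.
λE₁h₂ = E₂ + λE₂h₁ ⇒ λ = E₂/(E₁h₂ − E₂h₁) = 82/(1638 − 467.4) = 0.07005 per min.

0.070 per min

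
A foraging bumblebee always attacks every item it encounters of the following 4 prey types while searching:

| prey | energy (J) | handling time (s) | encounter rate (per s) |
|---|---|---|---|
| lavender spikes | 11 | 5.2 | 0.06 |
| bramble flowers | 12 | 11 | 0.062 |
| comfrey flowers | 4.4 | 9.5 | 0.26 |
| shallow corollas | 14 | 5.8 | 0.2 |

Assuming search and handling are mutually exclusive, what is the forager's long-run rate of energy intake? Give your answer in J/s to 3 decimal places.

0.951 J/s

R = Σλ_iE_i / (1 + Σλ_ih_i)
Numerator: 0.06×11 + 0.062×12 + 0.26×4.4 + 0.2×14 = 5.348
Denominator: 1 + 0.06×5.2 + 0.062×11 + 0.26×9.5 + 0.2×5.8 = 5.624
R = 5.348/5.624 = 0.9509 J/s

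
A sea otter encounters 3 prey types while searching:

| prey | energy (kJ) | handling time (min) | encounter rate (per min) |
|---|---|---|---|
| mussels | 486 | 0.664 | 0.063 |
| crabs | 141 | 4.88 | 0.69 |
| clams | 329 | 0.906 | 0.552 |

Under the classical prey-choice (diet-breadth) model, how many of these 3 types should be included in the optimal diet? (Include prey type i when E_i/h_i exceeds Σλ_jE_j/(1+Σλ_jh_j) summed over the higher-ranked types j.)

2

E/h in descending order: mussels 732, clams 363, crabs 28.9 kJ/min. The optimal diet is the largest prefix of this list for which every included type satisfies E_i/h_i > R on the types above it.
Rate on top 1: 29.39. clams: 363 > 29.39 → include.
Rate on top 2: 137.6. crabs: 28.9 < 137.6 → exclude; stop.
Optimal diet: mussels, clams — 2 of 3 types.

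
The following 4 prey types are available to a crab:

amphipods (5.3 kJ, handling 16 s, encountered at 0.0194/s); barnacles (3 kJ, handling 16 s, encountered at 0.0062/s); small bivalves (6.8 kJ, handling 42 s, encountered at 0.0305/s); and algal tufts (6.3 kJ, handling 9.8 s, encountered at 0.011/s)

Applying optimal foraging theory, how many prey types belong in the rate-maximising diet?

4

Rank by E/h (kJ/s): algal tufts 0.643, amphipods 0.331, barnacles 0.188, small bivalves 0.162. Include each in turn until the next type's E/h falls below the running intake rate.
Rate on top 1: 0.06256. amphipods: 0.331 > 0.06256 → include.
Rate on top 2: 0.1214. barnacles: 0.188 > 0.1214 → include.
Rate on top 3: 0.1257. small bivalves: 0.162 > 0.1257 → include.
Optimal diet: algal tufts, amphipods, barnacles, small bivalves — 4 of 4 types.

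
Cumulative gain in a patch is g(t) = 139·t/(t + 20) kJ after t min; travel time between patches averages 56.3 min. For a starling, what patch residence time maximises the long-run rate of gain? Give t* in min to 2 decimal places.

Maximise g(t)/(T+t): set derivative to zero → g'(t)(T+t) = g(t).
g'(t) = 139·20/(t + 20)². Setting 139·20/(t+20)² = 139t/[(t+20)(56.3+t)] gives 20(56.3+t) = t(t+20), so t² = 20×56.3 = 1126.
t* = √1126 = 33.56 min.

33.56 min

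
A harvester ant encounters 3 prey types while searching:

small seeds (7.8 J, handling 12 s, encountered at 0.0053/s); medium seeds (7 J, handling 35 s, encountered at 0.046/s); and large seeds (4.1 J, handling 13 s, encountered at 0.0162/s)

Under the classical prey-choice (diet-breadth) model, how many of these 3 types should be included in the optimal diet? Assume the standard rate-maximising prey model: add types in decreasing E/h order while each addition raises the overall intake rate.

3

Rank by E/h (J/s): small seeds 0.65, large seeds 0.315, medium seeds 0.2. Include each in turn until the next type's E/h falls below the running intake rate.
Rate on top 1: 0.03887. large seeds: 0.315 > 0.03887 → include.
Rate on top 2: 0.08457. medium seeds: 0.2 > 0.08457 → include.
Optimal diet: small seeds, large seeds, medium seeds — 3 of 3 types.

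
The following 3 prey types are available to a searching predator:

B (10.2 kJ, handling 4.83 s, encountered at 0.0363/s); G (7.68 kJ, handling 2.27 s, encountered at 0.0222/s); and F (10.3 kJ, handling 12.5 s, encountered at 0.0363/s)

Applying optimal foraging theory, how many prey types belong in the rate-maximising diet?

Rank by E/h (kJ/s): G 3.38, B 2.11, F 0.824. Include each in turn until the next type's E/h falls below the running intake rate.
Rate on top 1: 0.1623. B: 2.11 > 0.1623 → include.
Rate on top 2: 0.4412. F: 0.824 > 0.4412 → include.
Optimal diet: G, B, F — 3 of 3 types.

3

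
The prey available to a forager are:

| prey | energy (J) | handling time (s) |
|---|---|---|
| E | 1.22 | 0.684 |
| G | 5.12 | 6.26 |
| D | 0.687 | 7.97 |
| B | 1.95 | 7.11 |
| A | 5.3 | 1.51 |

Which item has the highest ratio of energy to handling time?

In descending order of E/h:
A: 5.3/1.51 = 3.51 J/s
E: 1.22/0.684 = 1.78 J/s
G: 5.12/6.26 = 0.818 J/s
B: 1.95/7.11 = 0.274 J/s
D: 0.687/7.97 = 0.0862 J/s

A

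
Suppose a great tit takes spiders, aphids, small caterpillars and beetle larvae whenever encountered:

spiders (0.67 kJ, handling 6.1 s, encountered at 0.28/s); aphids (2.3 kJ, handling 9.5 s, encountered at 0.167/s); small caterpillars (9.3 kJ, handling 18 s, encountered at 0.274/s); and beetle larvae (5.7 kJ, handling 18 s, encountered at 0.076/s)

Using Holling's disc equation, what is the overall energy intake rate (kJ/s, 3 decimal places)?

Energy encountered per unit search time: 0.28×0.67 + 0.167×2.3 + 0.274×9.3 + 0.076×5.7 = 3.553 kJ/s.
Handling time per unit search time: 0.28×6.1 + 0.167×9.5 + 0.274×18 + 0.076×18 = 9.595.
Rate = 3.553/(1 + 9.595) = 0.3354 kJ/s.

0.335 kJ/s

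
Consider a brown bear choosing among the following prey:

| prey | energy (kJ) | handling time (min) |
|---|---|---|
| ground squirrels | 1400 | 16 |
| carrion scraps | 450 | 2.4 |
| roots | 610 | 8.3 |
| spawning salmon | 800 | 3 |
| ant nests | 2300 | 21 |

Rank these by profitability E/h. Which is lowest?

In descending order of E/h:
spawning salmon: 800/3 = 267 kJ/min
carrion scraps: 450/2.4 = 188 kJ/min
ant nests: 2300/21 = 110 kJ/min
ground squirrels: 1400/16 = 87.5 kJ/min
roots: 610/8.3 = 73.5 kJ/min

roots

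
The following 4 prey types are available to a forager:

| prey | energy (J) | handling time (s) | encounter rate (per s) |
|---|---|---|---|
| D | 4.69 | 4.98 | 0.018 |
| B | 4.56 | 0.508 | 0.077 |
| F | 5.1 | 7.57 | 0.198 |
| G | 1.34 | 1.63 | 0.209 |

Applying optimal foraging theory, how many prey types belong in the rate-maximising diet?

4

E/h in descending order: B 8.98, D 0.942, G 0.822, F 0.674 J/s. The optimal diet is the largest prefix of this list for which every included type satisfies E_i/h_i > R on the types above it.
Rate on top 1: 0.3379. D: 0.942 > 0.3379 → include.
Rate on top 2: 0.3859. G: 0.822 > 0.3859 → include.
Rate on top 3: 0.487. F: 0.674 > 0.487 → include.
Optimal diet: B, D, G, F — 4 of 4 types.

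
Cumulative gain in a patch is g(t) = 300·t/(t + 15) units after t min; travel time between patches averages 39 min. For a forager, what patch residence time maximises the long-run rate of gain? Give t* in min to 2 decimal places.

Optimal t* satisfies g'(t*) = g(t*)/(T + t*).
g'(t) = 300·15/(t + 15)². Setting 300·15/(t+15)² = 300t/[(t+15)(39+t)] gives 15(39+t) = t(t+15), so t² = 15×39 = 585.
t* = √585 = 24.19 min.

24.19 min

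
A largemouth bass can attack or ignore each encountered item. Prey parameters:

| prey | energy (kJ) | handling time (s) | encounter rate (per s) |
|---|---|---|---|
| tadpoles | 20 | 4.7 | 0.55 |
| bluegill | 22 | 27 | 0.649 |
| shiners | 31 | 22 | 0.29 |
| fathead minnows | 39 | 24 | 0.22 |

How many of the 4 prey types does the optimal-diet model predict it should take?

1

E/h in descending order: tadpoles 4.26, fathead minnows 1.62, shiners 1.41, bluegill 0.815 kJ/s. The optimal diet is the largest prefix of this list for which every included type satisfies E_i/h_i > R on the types above it.
Rate on top 1: 3.068. fathead minnows: 1.62 < 3.068 → exclude; stop.
Optimal diet: tadpoles — 1 of 4 types.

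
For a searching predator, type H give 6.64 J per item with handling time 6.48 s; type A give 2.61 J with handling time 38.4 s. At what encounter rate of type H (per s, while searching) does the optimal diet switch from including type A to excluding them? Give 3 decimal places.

At the threshold, the rate on type H alone equals the profitability of type A: λ·6.64/(1 + λ·6.48) = 2.61/38.4 = 0.06797.
Rearranging, λ(6.64 − 0.06797×6.48) = 0.06797, so λ = 0.06797/6.2 = 0.01096 per s.

0.011 per s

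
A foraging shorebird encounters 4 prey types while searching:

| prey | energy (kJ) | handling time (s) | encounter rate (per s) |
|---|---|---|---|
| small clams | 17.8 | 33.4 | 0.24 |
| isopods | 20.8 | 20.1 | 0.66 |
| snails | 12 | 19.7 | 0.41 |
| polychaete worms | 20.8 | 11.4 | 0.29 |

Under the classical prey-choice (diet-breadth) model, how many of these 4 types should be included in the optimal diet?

1

E/h in descending order: polychaete worms 1.82, isopods 1.03, snails 0.609, small clams 0.533 kJ/s. The optimal diet is the largest prefix of this list for which every included type satisfies E_i/h_i > R on the types above it.
Rate on top 1: 1.401. isopods: 1.03 < 1.401 → exclude; stop.
Optimal diet: polychaete worms — 1 of 4 types.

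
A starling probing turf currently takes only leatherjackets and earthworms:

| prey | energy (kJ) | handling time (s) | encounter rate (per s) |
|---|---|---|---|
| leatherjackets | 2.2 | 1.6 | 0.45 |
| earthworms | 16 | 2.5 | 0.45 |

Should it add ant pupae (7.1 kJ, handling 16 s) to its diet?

No

Current rate: (0.45×2.2 + 0.45×16)/(1 + 0.45×1.6 + 0.45×2.5) = 2.879 kJ/s.
Profitability of ant pupae: 7.1/16 = 0.4437 kJ/s.
Since 0.4437 < R, time spent handling ant pupae is better spent searching.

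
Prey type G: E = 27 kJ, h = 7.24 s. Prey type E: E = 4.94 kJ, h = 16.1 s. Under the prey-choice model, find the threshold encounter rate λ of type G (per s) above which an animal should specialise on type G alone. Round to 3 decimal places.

0.012 per s

At the threshold, the rate on type G alone equals the profitability of type E: λ·27/(1 + λ·7.24) = 4.94/16.1 = 0.3068.
Rearranging, λ(27 − 0.3068×7.24) = 0.3068, so λ = 0.3068/24.78 = 0.01238 per s.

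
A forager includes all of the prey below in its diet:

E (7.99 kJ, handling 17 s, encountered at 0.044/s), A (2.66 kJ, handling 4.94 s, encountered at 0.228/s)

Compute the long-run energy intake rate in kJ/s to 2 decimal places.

R = (0.044×7.99 + 0.228×2.66) / (1 + 0.044×17 + 0.228×4.94) = 0.958/2.874 = 0.3333 kJ/s.

0.33 kJ/s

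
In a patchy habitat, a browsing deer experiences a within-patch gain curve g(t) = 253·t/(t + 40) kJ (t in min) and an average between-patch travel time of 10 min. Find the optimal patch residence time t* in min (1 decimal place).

By the marginal value theorem, leave when the instantaneous gain rate g'(t) equals the habitat-wide average g(t)/(T + t).
g'(t) = 253·40/(t + 40)². Setting 253·40/(t+40)² = 253t/[(t+40)(10+t)] gives 40(10+t) = t(t+40), so t² = 40×10 = 400.
t* = √400 = 20 min.

20.0 min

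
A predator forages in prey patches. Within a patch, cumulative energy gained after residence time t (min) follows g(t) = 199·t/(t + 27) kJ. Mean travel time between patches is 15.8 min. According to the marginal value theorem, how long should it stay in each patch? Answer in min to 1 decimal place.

20.7 min

Optimal t* satisfies g'(t*) = g(t*)/(T + t*).
g'(t) = 199·27/(t + 27)². Setting 199·27/(t+27)² = 199t/[(t+27)(15.8+t)] gives 27(15.8+t) = t(t+27), so t² = 27×15.8 = 426.6.
t* = √426.6 = 20.65 min.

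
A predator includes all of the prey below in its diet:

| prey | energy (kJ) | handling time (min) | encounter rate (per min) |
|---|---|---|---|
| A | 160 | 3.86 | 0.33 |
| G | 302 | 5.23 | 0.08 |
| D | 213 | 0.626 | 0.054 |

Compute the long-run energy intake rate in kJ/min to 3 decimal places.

32.451 kJ/min

R = Σλ_iE_i / (1 + Σλ_ih_i)
Numerator: 0.33×160 + 0.08×302 + 0.054×213 = 88.46
Denominator: 1 + 0.33×3.86 + 0.08×5.23 + 0.054×0.626 = 2.726
R = 88.46/2.726 = 32.45 kJ/min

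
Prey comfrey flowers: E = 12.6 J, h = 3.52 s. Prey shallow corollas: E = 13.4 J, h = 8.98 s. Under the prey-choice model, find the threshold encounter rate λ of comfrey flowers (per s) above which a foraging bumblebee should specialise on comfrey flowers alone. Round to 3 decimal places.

The zero-one rule: include shallow corollas iff E₂/h₂ > λE₁/(1+λh₁). Equality gives the switch point.
λE₁h₂ = E₂ + λE₂h₁ ⇒ λ = E₂/(E₁h₂ − E₂h₁) = 13.4/(113.1 − 47.17) = 0.2031 per s.

0.203 per s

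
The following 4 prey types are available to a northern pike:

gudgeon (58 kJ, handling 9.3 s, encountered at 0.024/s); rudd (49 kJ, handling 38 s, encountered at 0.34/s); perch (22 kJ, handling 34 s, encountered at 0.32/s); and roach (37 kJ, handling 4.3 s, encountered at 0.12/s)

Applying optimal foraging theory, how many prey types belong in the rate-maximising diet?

Rank by E/h (kJ/s): roach 8.6, gudgeon 6.24, rudd 1.29, perch 0.647. Include each in turn until the next type's E/h falls below the running intake rate.
Rate on top 1: 2.929. gudgeon: 6.24 > 2.929 → include.
Rate on top 2: 3.353. rudd: 1.29 < 3.353 → exclude; stop.
Optimal diet: roach, gudgeon — 2 of 4 types.

2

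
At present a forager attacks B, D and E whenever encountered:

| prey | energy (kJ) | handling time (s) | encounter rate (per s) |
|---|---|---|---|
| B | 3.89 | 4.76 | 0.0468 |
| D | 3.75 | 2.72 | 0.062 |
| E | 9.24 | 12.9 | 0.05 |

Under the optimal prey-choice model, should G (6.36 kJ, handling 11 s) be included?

Yes

On B, D and E alone, R = ΣλE/(1+Σλh) = 0.8766/2.036 = 0.4304 kJ/s.
Profitability of G: 6.36/11 = 0.5782 kJ/s.
Since 0.5782 > R, including G increases the long-run rate.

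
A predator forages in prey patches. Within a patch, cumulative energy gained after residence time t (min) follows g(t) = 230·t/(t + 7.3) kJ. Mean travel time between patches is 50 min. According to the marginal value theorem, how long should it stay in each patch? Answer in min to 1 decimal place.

19.1 min

Maximise g(t)/(T+t): set derivative to zero → g'(t)(T+t) = g(t).
g'(t) = 230·7.3/(t + 7.3)². Setting 230·7.3/(t+7.3)² = 230t/[(t+7.3)(50+t)] gives 7.3(50+t) = t(t+7.3), so t² = 7.3×50 = 365.
t* = √365 = 19.1 min.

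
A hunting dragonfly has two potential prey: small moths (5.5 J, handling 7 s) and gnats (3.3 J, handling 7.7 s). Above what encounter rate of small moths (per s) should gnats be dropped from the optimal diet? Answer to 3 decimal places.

0.171 per s

At the threshold, the rate on small moths alone equals the profitability of gnats: λ·5.5/(1 + λ·7) = 3.3/7.7 = 0.4286.
Rearranging, λ(5.5 − 0.4286×7) = 0.4286, so λ = 0.4286/2.5 = 0.1714 per s.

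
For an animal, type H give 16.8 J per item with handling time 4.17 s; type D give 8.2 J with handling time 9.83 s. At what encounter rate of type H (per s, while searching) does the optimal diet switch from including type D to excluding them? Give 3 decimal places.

0.063 per s

The zero-one rule: include type D iff E₂/h₂ > λE₁/(1+λh₁). Equality gives the switch point.
λE₁h₂ = E₂ + λE₂h₁ ⇒ λ = E₂/(E₁h₂ − E₂h₁) = 8.2/(165.1 − 34.19) = 0.06262 per s.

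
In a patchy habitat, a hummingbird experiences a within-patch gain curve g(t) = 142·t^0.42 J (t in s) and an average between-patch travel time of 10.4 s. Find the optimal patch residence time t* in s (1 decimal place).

7.5 s

By the marginal value theorem, leave when the instantaneous gain rate g'(t) equals the habitat-wide average g(t)/(T + t).
g'(t) = 0.42·142·t^-0.58. Setting 0.42·142·t^-0.58 = 142·t^0.42/(10.4+t) gives 0.42(10.4+t) = t, so 0.58·t = 0.42×10.4.
t* = 0.42×10.4/0.58 = 7.531 s.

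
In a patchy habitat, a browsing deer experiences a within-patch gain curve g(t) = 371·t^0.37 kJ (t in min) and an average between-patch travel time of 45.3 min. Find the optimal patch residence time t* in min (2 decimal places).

26.60 min

Optimal t* satisfies g'(t*) = g(t*)/(T + t*).
g'(t) = 0.37·371·t^-0.63. Setting 0.37·371·t^-0.63 = 371·t^0.37/(45.3+t) gives 0.37(45.3+t) = t, so 0.63·t = 0.37×45.3.
t* = 0.37×45.3/0.63 = 26.6 min.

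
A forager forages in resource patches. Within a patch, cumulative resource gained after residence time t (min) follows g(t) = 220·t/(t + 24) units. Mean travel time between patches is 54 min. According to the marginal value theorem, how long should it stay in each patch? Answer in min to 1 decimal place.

36.0 min

By the marginal value theorem, leave when the instantaneous gain rate g'(t) equals the habitat-wide average g(t)/(T + t).
g'(t) = 220·24/(t + 24)². Setting 220·24/(t+24)² = 220t/[(t+24)(54+t)] gives 24(54+t) = t(t+24), so t² = 24×54 = 1296.
t* = √1296 = 36 min.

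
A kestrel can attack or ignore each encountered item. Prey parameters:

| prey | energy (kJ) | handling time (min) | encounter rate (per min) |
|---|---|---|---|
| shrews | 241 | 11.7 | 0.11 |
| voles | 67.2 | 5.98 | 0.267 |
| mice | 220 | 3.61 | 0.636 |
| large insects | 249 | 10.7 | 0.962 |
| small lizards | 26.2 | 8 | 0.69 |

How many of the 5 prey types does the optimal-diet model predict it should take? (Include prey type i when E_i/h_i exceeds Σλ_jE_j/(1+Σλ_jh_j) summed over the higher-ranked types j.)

1

E/h in descending order: mice 60.9, large insects 23.3, shrews 20.6, voles 11.2, small lizards 3.27 kJ/min. The optimal diet is the largest prefix of this list for which every included type satisfies E_i/h_i > R on the types above it.
Rate on top 1: 42.45. large insects: 23.3 < 42.45 → exclude; stop.
Optimal diet: mice — 1 of 5 types.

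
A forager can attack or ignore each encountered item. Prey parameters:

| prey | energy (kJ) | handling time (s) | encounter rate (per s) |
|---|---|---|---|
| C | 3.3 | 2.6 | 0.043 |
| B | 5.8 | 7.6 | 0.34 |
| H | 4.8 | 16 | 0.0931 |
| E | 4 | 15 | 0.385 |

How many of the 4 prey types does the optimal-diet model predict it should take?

Rank by E/h (kJ/s): C 1.27, B 0.763, H 0.3, E 0.267. Include each in turn until the next type's E/h falls below the running intake rate.
Rate on top 1: 0.1276. B: 0.763 > 0.1276 → include.
Rate on top 2: 0.572. H: 0.3 < 0.572 → exclude; stop.
Optimal diet: C, B — 2 of 4 types.

2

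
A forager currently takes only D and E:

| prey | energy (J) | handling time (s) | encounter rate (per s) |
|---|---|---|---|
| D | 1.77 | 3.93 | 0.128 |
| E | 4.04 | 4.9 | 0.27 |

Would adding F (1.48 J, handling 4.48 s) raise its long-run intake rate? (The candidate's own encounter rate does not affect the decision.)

No

Current rate: (0.128×1.77 + 0.27×4.04)/(1 + 0.128×3.93 + 0.27×4.9) = 0.4662 J/s.
Profitability of F: 1.48/4.48 = 0.3304 J/s.
Since 0.3304 < R, time spent handling F is better spent searching.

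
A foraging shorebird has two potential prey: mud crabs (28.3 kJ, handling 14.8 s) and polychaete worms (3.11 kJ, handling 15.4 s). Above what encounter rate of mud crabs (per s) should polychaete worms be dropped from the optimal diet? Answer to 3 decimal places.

At the threshold, the rate on mud crabs alone equals the profitability of polychaete worms: λ·28.3/(1 + λ·14.8) = 3.11/15.4 = 0.2019.
Rearranging, λ(28.3 − 0.2019×14.8) = 0.2019, so λ = 0.2019/25.31 = 0.007979 per s.

0.008 per s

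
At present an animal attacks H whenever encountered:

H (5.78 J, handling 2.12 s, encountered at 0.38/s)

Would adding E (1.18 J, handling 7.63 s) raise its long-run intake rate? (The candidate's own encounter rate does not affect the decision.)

On H alone, R = ΣλE/(1+Σλh) = 2.196/1.806 = 1.216 J/s.
Profitability of E: 1.18/7.63 = 0.1547 J/s.
Since 0.1547 < R, time spent handling E is better spent searching.

No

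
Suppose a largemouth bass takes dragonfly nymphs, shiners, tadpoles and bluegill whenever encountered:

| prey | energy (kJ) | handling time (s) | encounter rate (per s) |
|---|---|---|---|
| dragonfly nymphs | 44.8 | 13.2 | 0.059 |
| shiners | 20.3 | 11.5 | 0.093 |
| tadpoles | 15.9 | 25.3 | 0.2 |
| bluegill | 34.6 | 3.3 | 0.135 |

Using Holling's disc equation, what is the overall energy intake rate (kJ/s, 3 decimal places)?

1.482 kJ/s

R = Σλ_iE_i / (1 + Σλ_ih_i)
Numerator: 0.059×44.8 + 0.093×20.3 + 0.2×15.9 + 0.135×34.6 = 12.38
Denominator: 1 + 0.059×13.2 + 0.093×11.5 + 0.2×25.3 + 0.135×3.3 = 8.354
R = 12.38/8.354 = 1.482 kJ/s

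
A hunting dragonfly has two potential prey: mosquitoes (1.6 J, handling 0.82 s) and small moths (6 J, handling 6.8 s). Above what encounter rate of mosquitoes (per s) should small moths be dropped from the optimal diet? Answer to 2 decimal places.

1.01 per s

At the threshold, the rate on mosquitoes alone equals the profitability of small moths: λ·1.6/(1 + λ·0.82) = 6/6.8 = 0.8824.
Rearranging, λ(1.6 − 0.8824×0.82) = 0.8824, so λ = 0.8824/0.8765 = 1.007 per s.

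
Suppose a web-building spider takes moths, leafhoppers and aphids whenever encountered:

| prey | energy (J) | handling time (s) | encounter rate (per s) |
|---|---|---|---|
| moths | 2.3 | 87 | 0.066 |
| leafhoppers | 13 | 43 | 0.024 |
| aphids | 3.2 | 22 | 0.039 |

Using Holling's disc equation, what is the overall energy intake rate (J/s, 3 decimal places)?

R = (0.066×2.3 + 0.024×13 + 0.039×3.2) / (1 + 0.066×87 + 0.024×43 + 0.039×22) = 0.5886/8.632 = 0.06819 J/s.

0.068 J/s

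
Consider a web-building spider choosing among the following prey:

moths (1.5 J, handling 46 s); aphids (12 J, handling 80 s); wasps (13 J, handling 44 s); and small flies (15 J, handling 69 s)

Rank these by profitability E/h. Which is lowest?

Profitability E/h (J/s): moths = 1.5/46 = 0.0326, aphids = 12/80 = 0.15, wasps = 13/44 = 0.295, small flies = 15/69 = 0.217.
Ranked: wasps > small flies > aphids > moths.

moths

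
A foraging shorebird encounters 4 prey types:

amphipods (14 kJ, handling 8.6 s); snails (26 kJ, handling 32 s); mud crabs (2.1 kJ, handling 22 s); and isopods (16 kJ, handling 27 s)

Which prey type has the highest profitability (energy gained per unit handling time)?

amphipods

In descending order of E/h:
amphipods: 14/8.6 = 1.63 kJ/s
snails: 26/32 = 0.812 kJ/s
isopods: 16/27 = 0.593 kJ/s
mud crabs: 2.1/22 = 0.0955 kJ/s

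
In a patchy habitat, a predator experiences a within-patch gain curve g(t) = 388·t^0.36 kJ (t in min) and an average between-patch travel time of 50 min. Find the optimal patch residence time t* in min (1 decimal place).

28.1 min

By the marginal value theorem, leave when the instantaneous gain rate g'(t) equals the habitat-wide average g(t)/(T + t).
g'(t) = 0.36·388·t^-0.64. Setting 0.36·388·t^-0.64 = 388·t^0.36/(50+t) gives 0.36(50+t) = t, so 0.64·t = 0.36×50.
t* = 0.36×50/0.64 = 28.12 min.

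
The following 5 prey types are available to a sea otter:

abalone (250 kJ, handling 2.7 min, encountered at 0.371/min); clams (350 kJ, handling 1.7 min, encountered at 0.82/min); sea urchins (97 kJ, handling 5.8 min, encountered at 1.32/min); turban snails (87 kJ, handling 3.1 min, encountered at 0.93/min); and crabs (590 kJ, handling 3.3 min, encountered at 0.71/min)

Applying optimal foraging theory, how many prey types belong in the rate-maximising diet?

Profitabilities (E/h, kJ/min): clams 206, crabs 179, abalone 92.6, turban snails 28.1, sea urchins 16.7. Add prey in this order while the next type's profitability exceeds the intake rate on those already taken.
Rate on top 1: 119.9. crabs: 179 > 119.9 → include.
Rate on top 2: 149. abalone: 92.6 < 149 → exclude; stop.
Optimal diet: clams, crabs — 2 of 5 types.

2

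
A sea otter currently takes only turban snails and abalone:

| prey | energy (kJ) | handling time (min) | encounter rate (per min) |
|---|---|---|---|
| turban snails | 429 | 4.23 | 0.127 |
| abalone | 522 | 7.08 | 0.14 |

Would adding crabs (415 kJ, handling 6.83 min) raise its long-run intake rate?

Current rate: (0.127×429 + 0.14×522)/(1 + 0.127×4.23 + 0.14×7.08) = 50.45 kJ/min.
crabs: E/h = 415/6.83 = 60.76 kJ/min.
60.76 > 50.45, so adding crabs raises the average — include it.

Yes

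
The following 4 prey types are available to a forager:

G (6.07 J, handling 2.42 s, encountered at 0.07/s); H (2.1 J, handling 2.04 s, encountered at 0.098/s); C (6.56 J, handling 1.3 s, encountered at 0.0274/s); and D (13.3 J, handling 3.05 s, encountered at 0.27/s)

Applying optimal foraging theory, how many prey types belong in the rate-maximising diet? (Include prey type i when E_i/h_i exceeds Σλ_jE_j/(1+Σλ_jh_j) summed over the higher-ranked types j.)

3

E/h in descending order: C 5.05, D 4.36, G 2.51, H 1.03 J/s. The optimal diet is the largest prefix of this list for which every included type satisfies E_i/h_i > R on the types above it.
Rate on top 1: 0.1736. D: 4.36 > 0.1736 → include.
Rate on top 2: 2.028. G: 2.51 > 2.028 → include.
Rate on top 3: 2.068. H: 1.03 < 2.068 → exclude; stop.
Optimal diet: C, D, G — 3 of 4 types.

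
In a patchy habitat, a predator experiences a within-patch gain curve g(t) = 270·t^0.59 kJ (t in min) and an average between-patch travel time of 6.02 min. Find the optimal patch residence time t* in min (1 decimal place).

By the marginal value theorem, leave when the instantaneous gain rate g'(t) equals the habitat-wide average g(t)/(T + t).
g'(t) = 0.59·270·t^-0.41. Setting 0.59·270·t^-0.41 = 270·t^0.59/(6.02+t) gives 0.59(6.02+t) = t, so 0.41·t = 0.59×6.02.
t* = 0.59×6.02/0.41 = 8.663 min.

8.7 min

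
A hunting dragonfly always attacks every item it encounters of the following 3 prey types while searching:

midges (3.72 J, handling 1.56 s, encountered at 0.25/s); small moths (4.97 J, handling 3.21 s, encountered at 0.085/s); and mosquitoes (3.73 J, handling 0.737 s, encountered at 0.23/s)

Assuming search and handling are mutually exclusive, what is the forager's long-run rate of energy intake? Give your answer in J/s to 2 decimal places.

R = Σλ_iE_i / (1 + Σλ_ih_i)
Numerator: 0.25×3.72 + 0.085×4.97 + 0.23×3.73 = 2.21
Denominator: 1 + 0.25×1.56 + 0.085×3.21 + 0.23×0.737 = 1.832
R = 2.21/1.832 = 1.206 J/s

1.21 J/s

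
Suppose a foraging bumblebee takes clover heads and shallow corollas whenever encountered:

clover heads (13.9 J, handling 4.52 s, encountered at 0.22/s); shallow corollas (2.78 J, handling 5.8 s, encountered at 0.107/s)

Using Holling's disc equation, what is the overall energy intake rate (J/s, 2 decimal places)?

R = (0.22×13.9 + 0.107×2.78) / (1 + 0.22×4.52 + 0.107×5.8) = 3.355/2.615 = 1.283 J/s.

1.28 J/s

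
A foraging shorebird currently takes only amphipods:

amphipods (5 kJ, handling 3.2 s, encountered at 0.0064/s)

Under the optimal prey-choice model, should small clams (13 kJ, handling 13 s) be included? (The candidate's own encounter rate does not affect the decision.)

Intake rate on the current diet: R = (0.0064×5) / (1 + 0.0064×3.2) = 0.032/1.02 = 0.03136 kJ/s.
small clams: E/h = 13/13 = 1 kJ/s.
Since 1 > R, including small clams increases the long-run rate.

Yes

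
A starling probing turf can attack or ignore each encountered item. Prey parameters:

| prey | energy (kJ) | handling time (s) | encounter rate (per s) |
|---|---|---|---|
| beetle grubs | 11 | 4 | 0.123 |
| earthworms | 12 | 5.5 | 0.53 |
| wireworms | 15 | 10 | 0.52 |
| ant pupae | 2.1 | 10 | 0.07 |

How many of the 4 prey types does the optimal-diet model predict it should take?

2

E/h in descending order: beetle grubs 2.75, earthworms 2.18, wireworms 1.5, ant pupae 0.21 kJ/s. The optimal diet is the largest prefix of this list for which every included type satisfies E_i/h_i > R on the types above it.
Rate on top 1: 0.9068. earthworms: 2.18 > 0.9068 → include.
Rate on top 2: 1.75. wireworms: 1.5 < 1.75 → exclude; stop.
Optimal diet: beetle grubs, earthworms — 2 of 4 types.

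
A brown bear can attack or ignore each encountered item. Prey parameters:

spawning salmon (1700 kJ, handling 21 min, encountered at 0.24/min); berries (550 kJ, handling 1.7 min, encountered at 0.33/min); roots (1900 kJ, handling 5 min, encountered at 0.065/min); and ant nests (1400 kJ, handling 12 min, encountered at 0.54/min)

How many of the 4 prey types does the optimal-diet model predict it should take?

2

Profitabilities (E/h, kJ/min): roots 380, berries 324, ant nests 117, spawning salmon 81. Add prey in this order while the next type's profitability exceeds the intake rate on those already taken.
Rate on top 1: 93.21. berries: 324 > 93.21 → include.
Rate on top 2: 161.7. ant nests: 117 < 161.7 → exclude; stop.
Optimal diet: roots, berries — 2 of 4 types.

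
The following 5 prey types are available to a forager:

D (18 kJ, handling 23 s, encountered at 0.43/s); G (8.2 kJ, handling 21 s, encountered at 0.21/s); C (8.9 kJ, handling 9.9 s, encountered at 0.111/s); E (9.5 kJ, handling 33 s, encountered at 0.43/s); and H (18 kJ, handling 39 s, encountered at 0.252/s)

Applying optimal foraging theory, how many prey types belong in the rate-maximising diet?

Rank by E/h (kJ/s): C 0.899, D 0.783, H 0.462, G 0.39, E 0.288. Include each in turn until the next type's E/h falls below the running intake rate.
Rate on top 1: 0.4707. D: 0.783 > 0.4707 → include.
Rate on top 2: 0.728. H: 0.462 < 0.728 → exclude; stop.
Optimal diet: C, D — 2 of 5 types.

2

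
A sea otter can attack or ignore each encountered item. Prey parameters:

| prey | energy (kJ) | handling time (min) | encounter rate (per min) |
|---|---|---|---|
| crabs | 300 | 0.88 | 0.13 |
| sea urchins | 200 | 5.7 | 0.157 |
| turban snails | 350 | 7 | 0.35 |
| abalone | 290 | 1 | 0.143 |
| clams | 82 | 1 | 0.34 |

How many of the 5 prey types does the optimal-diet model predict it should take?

Profitabilities (E/h, kJ/min): crabs 341, abalone 290, clams 82, turban snails 50, sea urchins 35.1. Add prey in this order while the next type's profitability exceeds the intake rate on those already taken.
Rate on top 1: 35. abalone: 290 > 35 → include.
Rate on top 2: 64. clams: 82 > 64 → include.
Rate on top 3: 67.83. turban snails: 50 < 67.83 → exclude; stop.
Optimal diet: crabs, abalone, clams — 3 of 5 types.

3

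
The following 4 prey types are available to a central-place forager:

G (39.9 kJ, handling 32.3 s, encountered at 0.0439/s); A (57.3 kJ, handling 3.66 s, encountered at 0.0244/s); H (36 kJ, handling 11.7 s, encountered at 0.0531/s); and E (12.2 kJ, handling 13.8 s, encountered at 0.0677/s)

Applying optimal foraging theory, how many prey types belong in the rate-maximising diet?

Rank by E/h (kJ/s): A 15.7, H 3.08, G 1.24, E 0.884. Include each in turn until the next type's E/h falls below the running intake rate.
Rate on top 1: 1.283. H: 3.08 > 1.283 → include.
Rate on top 2: 1.935. G: 1.24 < 1.935 → exclude; stop.
Optimal diet: A, H — 2 of 4 types.

2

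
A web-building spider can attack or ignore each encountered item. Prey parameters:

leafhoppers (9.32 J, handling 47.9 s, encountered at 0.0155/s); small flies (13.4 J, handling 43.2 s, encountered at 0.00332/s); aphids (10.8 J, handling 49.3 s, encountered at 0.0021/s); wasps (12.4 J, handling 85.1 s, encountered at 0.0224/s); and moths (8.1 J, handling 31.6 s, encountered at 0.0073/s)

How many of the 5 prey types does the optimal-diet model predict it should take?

5

Profitabilities (E/h, J/s): small flies 0.31, moths 0.256, aphids 0.219, leafhoppers 0.195, wasps 0.146. Add prey in this order while the next type's profitability exceeds the intake rate on those already taken.
Rate on top 1: 0.03891. moths: 0.256 > 0.03891 → include.
Rate on top 2: 0.07541. aphids: 0.219 > 0.07541 → include.
Rate on top 3: 0.08547. leafhoppers: 0.195 > 0.08547 → include.
Rate on top 4: 0.122. wasps: 0.146 > 0.122 → include.
Optimal diet: small flies, moths, aphids, leafhoppers, wasps — 5 of 5 types.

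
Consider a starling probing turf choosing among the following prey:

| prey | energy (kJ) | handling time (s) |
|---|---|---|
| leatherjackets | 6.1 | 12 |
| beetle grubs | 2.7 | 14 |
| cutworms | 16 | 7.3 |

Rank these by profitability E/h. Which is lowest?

beetle grubs

Profitability E/h (kJ/s): leatherjackets = 6.1/12 = 0.508, beetle grubs = 2.7/14 = 0.193, cutworms = 16/7.3 = 2.19.
Ranked: cutworms > leatherjackets > beetle grubs.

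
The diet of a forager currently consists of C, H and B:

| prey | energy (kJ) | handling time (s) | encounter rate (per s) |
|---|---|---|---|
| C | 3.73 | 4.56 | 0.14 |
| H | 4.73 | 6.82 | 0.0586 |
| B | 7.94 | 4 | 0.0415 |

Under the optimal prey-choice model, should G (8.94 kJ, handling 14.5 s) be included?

Yes

On C, H and B alone, R = ΣλE/(1+Σλh) = 1.129/2.204 = 0.5122 kJ/s.
Profitability of G: 8.94/14.5 = 0.6166 kJ/s.
0.6166 > 0.5122, so adding G raises the average — include it.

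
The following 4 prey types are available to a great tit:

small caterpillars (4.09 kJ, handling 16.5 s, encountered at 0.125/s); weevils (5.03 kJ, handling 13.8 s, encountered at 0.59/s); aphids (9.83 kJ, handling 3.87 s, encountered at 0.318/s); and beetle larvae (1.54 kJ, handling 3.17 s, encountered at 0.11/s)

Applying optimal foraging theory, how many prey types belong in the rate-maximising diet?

1

E/h in descending order: aphids 2.54, beetle larvae 0.486, weevils 0.364, small caterpillars 0.248 kJ/s. The optimal diet is the largest prefix of this list for which every included type satisfies E_i/h_i > R on the types above it.
Rate on top 1: 1.401. beetle larvae: 0.486 < 1.401 → exclude; stop.
Optimal diet: aphids — 1 of 4 types.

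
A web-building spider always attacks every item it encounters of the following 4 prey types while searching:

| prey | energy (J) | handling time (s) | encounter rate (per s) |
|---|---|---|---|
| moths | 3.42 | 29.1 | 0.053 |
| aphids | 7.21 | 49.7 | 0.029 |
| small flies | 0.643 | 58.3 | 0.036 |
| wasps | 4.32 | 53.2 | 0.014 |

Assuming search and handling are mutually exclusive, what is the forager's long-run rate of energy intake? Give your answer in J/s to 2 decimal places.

R = (0.053×3.42 + 0.029×7.21 + 0.036×0.643 + 0.014×4.32) / (1 + 0.053×29.1 + 0.029×49.7 + 0.036×58.3 + 0.014×53.2) = 0.474/6.827 = 0.06942 J/s.

0.07 J/s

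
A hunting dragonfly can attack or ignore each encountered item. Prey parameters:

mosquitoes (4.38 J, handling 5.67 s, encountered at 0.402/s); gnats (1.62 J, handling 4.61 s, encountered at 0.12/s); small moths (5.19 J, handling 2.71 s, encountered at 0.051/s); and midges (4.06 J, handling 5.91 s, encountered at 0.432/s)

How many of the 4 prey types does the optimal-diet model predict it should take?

E/h in descending order: small moths 1.92, mosquitoes 0.772, midges 0.687, gnats 0.351 J/s. The optimal diet is the largest prefix of this list for which every included type satisfies E_i/h_i > R on the types above it.
Rate on top 1: 0.2325. mosquitoes: 0.772 > 0.2325 → include.
Rate on top 2: 0.5927. midges: 0.687 > 0.5927 → include.
Rate on top 3: 0.633. gnats: 0.351 < 0.633 → exclude; stop.
Optimal diet: small moths, mosquitoes, midges — 3 of 4 types.

3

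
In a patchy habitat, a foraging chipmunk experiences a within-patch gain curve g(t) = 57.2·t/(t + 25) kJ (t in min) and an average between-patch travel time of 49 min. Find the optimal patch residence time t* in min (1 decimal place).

35.0 min

By the marginal value theorem, leave when the instantaneous gain rate g'(t) equals the habitat-wide average g(t)/(T + t).
g'(t) = 57.2·25/(t + 25)². Setting 57.2·25/(t+25)² = 57.2t/[(t+25)(49+t)] gives 25(49+t) = t(t+25), so t² = 25×49 = 1225.
t* = √1225 = 35 min.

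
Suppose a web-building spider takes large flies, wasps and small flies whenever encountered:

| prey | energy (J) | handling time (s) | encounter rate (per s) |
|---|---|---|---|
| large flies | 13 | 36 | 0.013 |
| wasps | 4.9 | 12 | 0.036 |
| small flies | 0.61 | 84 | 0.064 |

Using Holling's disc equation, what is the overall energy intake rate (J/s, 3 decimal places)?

R = Σλ_iE_i / (1 + Σλ_ih_i)
Numerator: 0.013×13 + 0.036×4.9 + 0.064×0.61 = 0.3844
Denominator: 1 + 0.013×36 + 0.036×12 + 0.064×84 = 7.276
R = 0.3844/7.276 = 0.05284 J/s

0.053 J/s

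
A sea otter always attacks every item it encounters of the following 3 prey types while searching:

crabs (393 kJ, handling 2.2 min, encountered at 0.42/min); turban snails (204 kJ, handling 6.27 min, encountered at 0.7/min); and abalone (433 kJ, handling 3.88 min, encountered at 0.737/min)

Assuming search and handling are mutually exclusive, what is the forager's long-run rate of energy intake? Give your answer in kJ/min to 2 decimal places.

68.35 kJ/min

R = (0.42×393 + 0.7×204 + 0.737×433) / (1 + 0.42×2.2 + 0.7×6.27 + 0.737×3.88) = 627/9.173 = 68.35 kJ/min.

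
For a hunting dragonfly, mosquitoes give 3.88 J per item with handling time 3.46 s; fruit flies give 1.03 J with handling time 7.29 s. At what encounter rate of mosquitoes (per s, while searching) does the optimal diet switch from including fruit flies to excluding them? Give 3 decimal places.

0.042 per s

Drop fruit flies once their profitability E₂/h₂ falls below the rate achievable on mosquitoes alone: E₂/h₂ = λE₁/(1 + λh₁).
Solve for λ: λE₁h₂ = E₂(1 + λh₁) → λ(E₁h₂ − E₂h₁) = E₂ → λ = E₂/(E₁h₂ − E₂h₁).
λ = 1.03/(3.88×7.29 − 1.03×3.46) = 1.03/24.72 = 0.04166 per s.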